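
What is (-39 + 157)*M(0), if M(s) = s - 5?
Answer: -590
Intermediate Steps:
M(s) = -5 + s
(-39 + 157)*M(0) = (-39 + 157)*(-5 + 0) = 118*(-5) = -590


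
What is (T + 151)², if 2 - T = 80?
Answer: 5329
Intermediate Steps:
T = -78 (T = 2 - 1*80 = 2 - 80 = -78)
(T + 151)² = (-78 + 151)² = 73² = 5329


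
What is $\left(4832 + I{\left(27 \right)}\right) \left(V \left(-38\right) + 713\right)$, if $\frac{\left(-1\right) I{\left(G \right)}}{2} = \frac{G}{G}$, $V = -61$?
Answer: $14639730$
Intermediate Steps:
$I{\left(G \right)} = -2$ ($I{\left(G \right)} = - 2 \frac{G}{G} = \left(-2\right) 1 = -2$)
$\left(4832 + I{\left(27 \right)}\right) \left(V \left(-38\right) + 713\right) = \left(4832 - 2\right) \left(\left(-61\right) \left(-38\right) + 713\right) = 4830 \left(2318 + 713\right) = 4830 \cdot 3031 = 14639730$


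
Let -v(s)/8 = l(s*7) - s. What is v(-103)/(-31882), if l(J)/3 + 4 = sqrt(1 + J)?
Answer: 364/15941 + 144*I*sqrt(5)/15941 ≈ 0.022834 + 0.020199*I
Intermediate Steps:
l(J) = -12 + 3*sqrt(1 + J)
v(s) = 96 - 24*sqrt(1 + 7*s) + 8*s (v(s) = -8*((-12 + 3*sqrt(1 + s*7)) - s) = -8*((-12 + 3*sqrt(1 + 7*s)) - s) = -8*(-12 - s + 3*sqrt(1 + 7*s)) = 96 - 24*sqrt(1 + 7*s) + 8*s)
v(-103)/(-31882) = (96 - 24*sqrt(1 + 7*(-103)) + 8*(-103))/(-31882) = (96 - 24*sqrt(1 - 721) - 824)*(-1/31882) = (96 - 288*I*sqrt(5) - 824)*(-1/31882) = (-728 - 288*I*sqrt(5))*(-1/31882) = 364/15941 + 144*I*sqrt(5)/15941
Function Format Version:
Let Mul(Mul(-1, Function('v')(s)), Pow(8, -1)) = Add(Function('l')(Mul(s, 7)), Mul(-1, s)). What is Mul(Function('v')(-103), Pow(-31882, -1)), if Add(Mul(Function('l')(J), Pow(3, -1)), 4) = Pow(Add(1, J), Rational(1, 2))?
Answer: Add(Rational(364, 15941), Mul(Rational(144, 15941), I, Pow(5, Rational(1, 2)))) ≈ Add(0.022834, Mul(0.020199, I))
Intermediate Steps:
Function('l')(J) = Add(-12, Mul(3, Pow(Add(1, J), Rational(1, 2))))
Function('v')(s) = Add(96, Mul(-24, Pow(Add(1, Mul(7, s)), Rational(1, 2))), Mul(8, s)) (Function('v')(s) = Mul(-8, Add(Add(-12, Mul(3, Pow(Add(1, Mul(s, 7)), Rational(1, 2)))), Mul(-1, s))) = Mul(-8, Add(Add(-12, Mul(3, Pow(Add(1, Mul(7, s)), Rational(1, 2)))), Mul(-1, s))) = Mul(-8, Add(-12, Mul(-1, s), Mul(3, Pow(Add(1, Mul(7, s)), Rational(1, 2))))) = Add(96, Mul(-24, Pow(Add(1, Mul(7, s)), Rational(1, 2))), Mul(8, s)))
Mul(Function('v')(-103), Pow(-31882, -1)) = Mul(Add(96, Mul(-24, Pow(Add(1, Mul(7, -103)), Rational(1, 2))), Mul(8, -103)), Pow(-31882, -1)) = Mul(Add(96, Mul(-24, Pow(Add(1, -721), Rational(1, 2))), -824), Rational(-1, 31882)) = Mul(Add(96, Mul(-24, Pow(-720, Rational(1, 2))), -824), Rational(-1, 31882)) = Mul(Add(96, Mul(-24, Mul(12, I, Pow(5, Rational(1, 2)))), -824), Rational(-1, 31882)) = Mul(Add(96, Mul(-288, I, Pow(5, Rational(1, 2))), -824), Rational(-1, 31882)) = Mul(Add(-728, Mul(-288, I, Pow(5, Rational(1, 2)))), Rational(-1, 31882)) = Add(Rational(364, 15941), Mul(Rational(144, 15941), I, Pow(5, Rational(1, 2))))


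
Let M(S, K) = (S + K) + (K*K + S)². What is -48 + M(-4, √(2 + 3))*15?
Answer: -93 + 15*√5 ≈ -59.459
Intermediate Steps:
M(S, K) = K + S + (S + K²)² (M(S, K) = (K + S) + (K² + S)² = (K + S) + (S + K²)² = K + S + (S + K²)²)
-48 + M(-4, √(2 + 3))*15 = -48 + (√(2 + 3) - 4 + (-4 + (√(2 + 3))²)²)*15 = -48 + (√5 - 4 + (-4 + (√5)²)²)*15 = -48 + (√5 - 4 + (-4 + 5)²)*15 = -48 + (√5 - 4 + 1²)*15 = -48 + (√5 - 4 + 1)*15 = -48 + (-3 + √5)*15 = -48 + (-45 + 15*√5) = -93 + 15*√5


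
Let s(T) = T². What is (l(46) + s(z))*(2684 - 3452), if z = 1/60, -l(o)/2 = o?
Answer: 5299184/75 ≈ 70656.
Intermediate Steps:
l(o) = -2*o
z = 1/60 ≈ 0.016667
(l(46) + s(z))*(2684 - 3452) = (-2*46 + (1/60)²)*(2684 - 3452) = (-92 + 1/3600)*(-768) = -331199/3600*(-768) = 5299184/75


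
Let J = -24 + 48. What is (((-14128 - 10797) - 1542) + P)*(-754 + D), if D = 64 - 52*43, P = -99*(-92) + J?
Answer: 50722210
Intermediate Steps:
J = 24
P = 9132 (P = -99*(-92) + 24 = 9108 + 24 = 9132)
D = -2172 (D = 64 - 2236 = -2172)
(((-14128 - 10797) - 1542) + P)*(-754 + D) = (((-14128 - 10797) - 1542) + 9132)*(-754 - 2172) = ((-24925 - 1542) + 9132)*(-2926) = (-26467 + 9132)*(-2926) = -17335*(-2926) = 50722210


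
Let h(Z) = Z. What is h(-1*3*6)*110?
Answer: -1980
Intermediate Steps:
h(-1*3*6)*110 = (-1*3*6)*110 = -3*6*110 = -18*110 = -1980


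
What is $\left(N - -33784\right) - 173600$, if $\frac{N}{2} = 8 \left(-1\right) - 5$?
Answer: $-139842$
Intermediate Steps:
$N = -26$ ($N = 2 \left(8 \left(-1\right) - 5\right) = 2 \left(-8 - 5\right) = 2 \left(-13\right) = -26$)
$\left(N - -33784\right) - 173600 = \left(-26 - -33784\right) - 173600 = \left(-26 + 33784\right) - 173600 = 33758 - 173600 = -139842$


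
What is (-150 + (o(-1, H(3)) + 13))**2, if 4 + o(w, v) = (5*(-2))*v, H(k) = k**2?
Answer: 53361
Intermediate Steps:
o(w, v) = -4 - 10*v (o(w, v) = -4 + (5*(-2))*v = -4 - 10*v)
(-150 + (o(-1, H(3)) + 13))**2 = (-150 + ((-4 - 10*3**2) + 13))**2 = (-150 + ((-4 - 10*9) + 13))**2 = (-150 + ((-4 - 90) + 13))**2 = (-150 + (-94 + 13))**2 = (-150 - 81)**2 = (-231)**2 = 53361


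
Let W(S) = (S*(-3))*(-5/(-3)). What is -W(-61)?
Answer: -305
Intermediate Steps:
W(S) = -5*S (W(S) = (-3*S)*(-5*(-1/3)) = -3*S*(5/3) = -5*S)
-W(-61) = -(-5)*(-61) = -1*305 = -305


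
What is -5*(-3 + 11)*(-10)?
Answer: 400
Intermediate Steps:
-5*(-3 + 11)*(-10) = -5*8*(-10) = -40*(-10) = 400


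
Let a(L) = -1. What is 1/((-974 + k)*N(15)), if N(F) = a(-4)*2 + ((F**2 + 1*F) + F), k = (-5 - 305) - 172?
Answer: -1/368368 ≈ -2.7147e-6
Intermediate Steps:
k = -482 (k = -310 - 172 = -482)
N(F) = -2 + F**2 + 2*F (N(F) = -1*2 + ((F**2 + 1*F) + F) = -2 + ((F**2 + F) + F) = -2 + ((F + F**2) + F) = -2 + (F**2 + 2*F) = -2 + F**2 + 2*F)
1/((-974 + k)*N(15)) = 1/((-974 - 482)*(-2 + 15**2 + 2*15)) = 1/((-1456)*(-2 + 225 + 30)) = -1/1456/253 = -1/1456*1/253 = -1/368368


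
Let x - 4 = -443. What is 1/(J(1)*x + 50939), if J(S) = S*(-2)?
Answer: 1/51817 ≈ 1.9299e-5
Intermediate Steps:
x = -439 (x = 4 - 443 = -439)
J(S) = -2*S
1/(J(1)*x + 50939) = 1/(-2*1*(-439) + 50939) = 1/(-2*(-439) + 50939) = 1/(878 + 50939) = 1/51817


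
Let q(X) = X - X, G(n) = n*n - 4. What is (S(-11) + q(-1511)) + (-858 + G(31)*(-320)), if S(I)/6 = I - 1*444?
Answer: -309828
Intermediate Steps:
G(n) = -4 + n² (G(n) = n² - 4 = -4 + n²)
S(I) = -2664 + 6*I (S(I) = 6*(I - 1*444) = 6*(I - 444) = 6*(-444 + I) = -2664 + 6*I)
q(X) = 0
(S(-11) + q(-1511)) + (-858 + G(31)*(-320)) = ((-2664 + 6*(-11)) + 0) + (-858 + (-4 + 31²)*(-320)) = ((-2664 - 66) + 0) + (-858 + (-4 + 961)*(-320)) = (-2730 + 0) + (-858 + 957*(-320)) = -2730 + (-858 - 306240) = -2730 - 307098 = -309828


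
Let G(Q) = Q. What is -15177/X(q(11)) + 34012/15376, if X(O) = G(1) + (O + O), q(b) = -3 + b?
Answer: -58195837/65348 ≈ -890.55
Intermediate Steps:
X(O) = 1 + 2*O (X(O) = 1 + (O + O) = 1 + 2*O)
-15177/X(q(11)) + 34012/15376 = -15177/(1 + 2*(-3 + 11)) + 34012/15376 = -15177/(1 + 2*8) + 34012*(1/15376) = -15177/(1 + 16) + 8503/3844 = -15177/17 + 8503/3844 = -58195837/65348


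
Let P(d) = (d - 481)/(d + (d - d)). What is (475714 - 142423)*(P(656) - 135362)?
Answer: -29595339914427/656 ≈ -4.5115e+10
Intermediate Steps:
P(d) = (-481 + d)/d (P(d) = (-481 + d)/(d + 0) = (-481 + d)/d)
(475714 - 142423)*(P(656) - 135362) = (475714 - 142423)*((-481 + 656)/656 - 135362) = 333291*((1/656)*175 - 135362) = 333291*(175/656 - 135362) = 333291*(-88797297/656) = -29595339914427/656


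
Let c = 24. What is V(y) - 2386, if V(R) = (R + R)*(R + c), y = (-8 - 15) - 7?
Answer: -2026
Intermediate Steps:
y = -30 (y = -23 - 7 = -30)
V(R) = 2*R*(24 + R) (V(R) = (R + R)*(R + 24) = (2*R)*(24 + R) = 2*R*(24 + R))
V(y) - 2386 = 2*(-30)*(24 - 30) - 2386 = 2*(-30)*(-6) - 2386 = 360 - 2386 = -2026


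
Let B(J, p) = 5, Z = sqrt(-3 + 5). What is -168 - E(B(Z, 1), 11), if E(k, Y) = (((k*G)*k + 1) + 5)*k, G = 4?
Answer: -698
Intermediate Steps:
Z = sqrt(2) ≈ 1.4142
E(k, Y) = k*(6 + 4*k**2) (E(k, Y) = (((k*4)*k + 1) + 5)*k = (((4*k)*k + 1) + 5)*k = ((4*k**2 + 1) + 5)*k = ((1 + 4*k**2) + 5)*k = (6 + 4*k**2)*k = k*(6 + 4*k**2))
-168 - E(B(Z, 1), 11) = -168 - (4*5**3 + 6*5) = -168 - (4*125 + 30) = -168 - (500 + 30) = -168 - 1*530 = -168 - 530 = -698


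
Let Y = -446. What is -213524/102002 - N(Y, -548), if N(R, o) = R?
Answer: 22639684/51001 ≈ 443.91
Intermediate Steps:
-213524/102002 - N(Y, -548) = -213524/102002 - 1*(-446) = -213524*1/102002 + 446 = -106762/51001 + 446 = 22639684/51001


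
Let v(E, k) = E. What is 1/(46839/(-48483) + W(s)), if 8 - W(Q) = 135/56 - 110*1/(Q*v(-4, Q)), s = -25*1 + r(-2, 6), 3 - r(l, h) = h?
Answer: 113127/634115 ≈ 0.17840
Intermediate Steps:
r(l, h) = 3 - h
s = -28 (s = -25*1 + (3 - 1*6) = -25 + (3 - 6) = -25 - 3 = -28)
W(Q) = 313/56 - 55/(2*Q) (W(Q) = 8 - (135/56 - 110*(-1/(4*Q))) = 8 - (135*(1/56) - (-55)/(2*Q)) = 8 - (135/56 + 55/(2*Q)) = 8 + (-135/56 - 55/(2*Q)) = 313/56 - 55/(2*Q))
1/(46839/(-48483) + W(s)) = 1/(46839/(-48483) + (1/56)*(-1540 + 313*(-28))/(-28)) = 1/(46839*(-1/48483) + (1/56)*(-1/28)*(-1540 - 8764)) = 1/(-15613/16161 + (1/56)*(-1/28)*(-10304)) = 1/(-15613/16161 + 46/7) = 1/(634115/113127) = 113127/634115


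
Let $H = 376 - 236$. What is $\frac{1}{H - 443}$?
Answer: $- \frac{1}{303} \approx -0.0033003$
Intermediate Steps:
$H = 140$ ($H = 376 - 236 = 140$)
$\frac{1}{H - 443} = \frac{1}{140 - 443} = \frac{1}{-303} = - \frac{1}{303}$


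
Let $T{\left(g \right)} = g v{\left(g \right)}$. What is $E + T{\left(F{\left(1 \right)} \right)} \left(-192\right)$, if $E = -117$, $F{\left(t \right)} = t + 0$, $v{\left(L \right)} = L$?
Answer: $-309$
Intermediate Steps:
$F{\left(t \right)} = t$
$T{\left(g \right)} = g^{2}$ ($T{\left(g \right)} = g g = g^{2}$)
$E + T{\left(F{\left(1 \right)} \right)} \left(-192\right) = -117 + 1^{2} \left(-192\right) = -117 + 1 \left(-192\right) = -117 - 192 = -309$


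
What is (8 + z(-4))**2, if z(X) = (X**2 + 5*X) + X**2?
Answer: 400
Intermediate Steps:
z(X) = 2*X**2 + 5*X
(8 + z(-4))**2 = (8 - 4*(5 + 2*(-4)))**2 = (8 - 4*(5 - 8))**2 = (8 - 4*(-3))**2 = (8 + 12)**2 = 20**2 = 400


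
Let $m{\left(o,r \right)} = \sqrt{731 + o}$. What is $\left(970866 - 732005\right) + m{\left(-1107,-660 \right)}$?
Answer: $238861 + 2 i \sqrt{94} \approx 2.3886 \cdot 10^{5} + 19.391 i$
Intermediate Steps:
$\left(970866 - 732005\right) + m{\left(-1107,-660 \right)} = \left(970866 - 732005\right) + \sqrt{731 - 1107} = 238861 + \sqrt{-376} = 238861 + 2 i \sqrt{94}$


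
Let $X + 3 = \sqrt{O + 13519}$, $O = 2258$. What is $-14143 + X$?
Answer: $-14146 + 3 \sqrt{1753} \approx -14020.0$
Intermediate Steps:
$X = -3 + 3 \sqrt{1753}$ ($X = -3 + \sqrt{2258 + 13519} = -3 + \sqrt{15777} = -3 + 3 \sqrt{1753} \approx 122.61$)
$-14143 + X = -14143 - \left(3 - 3 \sqrt{1753}\right) = -14146 + 3 \sqrt{1753}$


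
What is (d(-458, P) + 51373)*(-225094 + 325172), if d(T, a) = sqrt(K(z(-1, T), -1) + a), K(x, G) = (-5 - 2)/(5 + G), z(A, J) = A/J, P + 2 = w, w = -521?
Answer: 5141307094 + 50039*I*sqrt(2099) ≈ 5.1413e+9 + 2.2925e+6*I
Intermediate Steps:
P = -523 (P = -2 - 521 = -523)
K(x, G) = -7/(5 + G)
d(T, a) = sqrt(-7/4 + a) (d(T, a) = sqrt(-7/(5 - 1) + a) = sqrt(-7/4 + a))
(d(-458, P) + 51373)*(-225094 + 325172) = (sqrt(-7 + 4*(-523))/2 + 51373)*(-225094 + 325172) = (sqrt(-7 - 2092)/2 + 51373)*100078 = (sqrt(-2099)/2 + 51373)*100078 = ((I*sqrt(2099))/2 + 51373)*100078 = (I*sqrt(2099)/2 + 51373)*100078 = (51373 + I*sqrt(2099)/2)*100078 = 5141307094 + 50039*I*sqrt(2099)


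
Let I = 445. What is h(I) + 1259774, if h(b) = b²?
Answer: 1457799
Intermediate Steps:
h(I) + 1259774 = 445² + 1259774 = 198025 + 1259774 = 1457799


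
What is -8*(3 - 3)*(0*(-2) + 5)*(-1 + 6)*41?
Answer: 0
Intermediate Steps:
-8*(3 - 3)*(0*(-2) + 5)*(-1 + 6)*41 = -8*0*(0 + 5)*5*41 = -8*0*5*5*41 = -0*5*41 = -8*0*41 = 0*41 = 0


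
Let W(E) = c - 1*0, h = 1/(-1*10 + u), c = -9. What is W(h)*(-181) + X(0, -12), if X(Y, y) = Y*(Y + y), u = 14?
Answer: 1629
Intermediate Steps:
h = ¼ (h = 1/(-1*10 + 14) = 1/(-10 + 14) = 1/4 = ¼ ≈ 0.25000)
W(E) = -9 (W(E) = -9 - 1*0 = -9 + 0 = -9)
W(h)*(-181) + X(0, -12) = -9*(-181) + 0*(0 - 12) = 1629 + 0*(-12) = 1629 + 0 = 1629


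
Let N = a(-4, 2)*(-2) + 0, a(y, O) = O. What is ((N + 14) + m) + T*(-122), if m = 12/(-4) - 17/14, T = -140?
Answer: 239201/14 ≈ 17086.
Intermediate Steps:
m = -59/14 (m = 12*(-1/4) - 17*1/14 = -3 - 17/14 = -59/14 ≈ -4.2143)
N = -4 (N = 2*(-2) + 0 = -4 + 0 = -4)
((N + 14) + m) + T*(-122) = ((-4 + 14) - 59/14) - 140*(-122) = (10 - 59/14) + 17080 = 81/14 + 17080 = 239201/14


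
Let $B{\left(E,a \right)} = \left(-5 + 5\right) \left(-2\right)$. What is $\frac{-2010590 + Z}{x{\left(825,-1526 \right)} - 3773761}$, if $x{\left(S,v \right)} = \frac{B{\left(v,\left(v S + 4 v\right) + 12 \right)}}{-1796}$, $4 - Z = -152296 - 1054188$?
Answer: $\frac{804102}{3773761} \approx 0.21308$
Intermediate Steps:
$B{\left(E,a \right)} = 0$ ($B{\left(E,a \right)} = 0 \left(-2\right) = 0$)
$Z = 1206488$ ($Z = 4 - \left(-152296 - 1054188\right) = 4 - -1206484 = 4 + 1206484 = 1206488$)
$x{\left(S,v \right)} = 0$ ($x{\left(S,v \right)} = \frac{0}{-1796} = 0 \left(- \frac{1}{1796}\right) = 0$)
$\frac{-2010590 + Z}{x{\left(825,-1526 \right)} - 3773761} = \frac{-2010590 + 1206488}{0 - 3773761} = - \frac{804102}{-3773761} = \left(-804102\right) \left(- \frac{1}{3773761}\right) = \frac{804102}{3773761}$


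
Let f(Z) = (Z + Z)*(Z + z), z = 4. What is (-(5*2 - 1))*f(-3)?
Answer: 54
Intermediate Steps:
f(Z) = 2*Z*(4 + Z) (f(Z) = (Z + Z)*(Z + 4) = (2*Z)*(4 + Z) = 2*Z*(4 + Z))
(-(5*2 - 1))*f(-3) = (-(5*2 - 1))*(2*(-3)*(4 - 3)) = (-(10 - 1))*(2*(-3)*1) = -1*9*(-6) = -9*(-6) = 54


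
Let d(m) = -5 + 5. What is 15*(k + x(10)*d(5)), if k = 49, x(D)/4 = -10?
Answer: 735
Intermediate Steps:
x(D) = -40 (x(D) = 4*(-10) = -40)
d(m) = 0
15*(k + x(10)*d(5)) = 15*(49 - 40*0) = 15*(49 + 0) = 15*49 = 735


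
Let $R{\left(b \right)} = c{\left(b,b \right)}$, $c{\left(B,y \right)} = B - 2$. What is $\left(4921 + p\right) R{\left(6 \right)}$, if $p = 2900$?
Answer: $31284$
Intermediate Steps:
$c{\left(B,y \right)} = -2 + B$ ($c{\left(B,y \right)} = B - 2 = -2 + B$)
$R{\left(b \right)} = -2 + b$
$\left(4921 + p\right) R{\left(6 \right)} = \left(4921 + 2900\right) \left(-2 + 6\right) = 7821 \cdot 4 = 31284$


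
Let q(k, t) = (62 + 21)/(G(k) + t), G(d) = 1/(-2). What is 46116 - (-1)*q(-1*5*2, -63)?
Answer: 5856566/127 ≈ 46115.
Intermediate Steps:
G(d) = -½
q(k, t) = 83/(-½ + t) (q(k, t) = (62 + 21)/(-½ + t) = 83/(-½ + t))
46116 - (-1)*q(-1*5*2, -63) = 46116 - (-1)*166/(-1 + 2*(-63)) = 46116 - (-1)*166/(-1 - 126) = 46116 - (-1)*166/(-127) = 46116 - (-1)*166*(-1/127) = 46116 - (-1)*(-166)/127 = 46116 - 1*166/127 = 46116 - 166/127 = 5856566/127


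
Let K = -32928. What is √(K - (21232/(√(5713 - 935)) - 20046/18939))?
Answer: √(-7489542177868354886 - 1010761376685656*√4778)/15081757 ≈ 182.3*I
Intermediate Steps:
√(K - (21232/(√(5713 - 935)) - 20046/18939)) = √(-32928 - (21232/(√(5713 - 935)) - 20046/18939)) = √(-32928 - (21232/(√4778) - 20046*1/18939)) = √(-32928 - (21232*(√4778/4778) - 6682/6313)) = √(-32928 - (10616*√4778/2389 - 6682/6313)) = √(-32928 - (-6682/6313 + 10616*√4778/2389)) = √(-32928 + (6682/6313 - 10616*√4778/2389)) = √(-207867782/6313 - 10616*√4778/2389)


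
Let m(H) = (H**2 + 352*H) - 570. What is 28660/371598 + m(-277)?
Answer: -3965865325/185799 ≈ -21345.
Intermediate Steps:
m(H) = -570 + H**2 + 352*H
28660/371598 + m(-277) = 28660/371598 + (-570 + (-277)**2 + 352*(-277)) = 28660*(1/371598) + (-570 + 76729 - 97504) = 14330/185799 - 21345 = -3965865325/185799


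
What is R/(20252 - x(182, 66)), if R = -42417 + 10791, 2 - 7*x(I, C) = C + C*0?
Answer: -36897/23638 ≈ -1.5609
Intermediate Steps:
x(I, C) = 2/7 - C/7 (x(I, C) = 2/7 - (C + C*0)/7 = 2/7 - (C + 0)/7 = 2/7 - C/7)
R = -31626
R/(20252 - x(182, 66)) = -31626/(20252 - (2/7 - 1/7*66)) = -31626/(20252 - (2/7 - 66/7)) = -31626/(20252 - 1*(-64/7)) = -31626/(20252 + 64/7) = -31626/141828/7 = -31626*7/141828 = -36897/23638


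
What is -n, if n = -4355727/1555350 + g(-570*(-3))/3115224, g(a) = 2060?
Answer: 282622109726/100942992675 ≈ 2.7998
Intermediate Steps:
n = -282622109726/100942992675 (n = -4355727/1555350 + 2060/3115224 = -4355727*1/1555350 + 2060*(1/3115224) = -1451909/518450 + 515/778806 = -282622109726/100942992675 ≈ -2.7998)
-n = -1*(-282622109726/100942992675) = 282622109726/100942992675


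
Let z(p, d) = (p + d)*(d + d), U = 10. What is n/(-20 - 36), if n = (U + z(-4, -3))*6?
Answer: -39/7 ≈ -5.5714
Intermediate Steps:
z(p, d) = 2*d*(d + p) (z(p, d) = (d + p)*(2*d) = 2*d*(d + p))
n = 312 (n = (10 + 2*(-3)*(-3 - 4))*6 = (10 + 2*(-3)*(-7))*6 = (10 + 42)*6 = 52*6 = 312)
n/(-20 - 36) = 312/(-20 - 36) = 312/(-56) = 312*(-1/56) = -39/7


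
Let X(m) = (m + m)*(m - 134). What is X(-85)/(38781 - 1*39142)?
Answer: -37230/361 ≈ -103.13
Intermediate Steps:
X(m) = 2*m*(-134 + m) (X(m) = (2*m)*(-134 + m) = 2*m*(-134 + m))
X(-85)/(38781 - 1*39142) = (2*(-85)*(-134 - 85))/(38781 - 1*39142) = (2*(-85)*(-219))/(38781 - 39142) = 37230/(-361) = 37230*(-1/361) = -37230/361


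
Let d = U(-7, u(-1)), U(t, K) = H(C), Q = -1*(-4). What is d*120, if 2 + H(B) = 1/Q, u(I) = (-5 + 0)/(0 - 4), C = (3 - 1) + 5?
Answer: -210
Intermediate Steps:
C = 7 (C = 2 + 5 = 7)
Q = 4
u(I) = 5/4 (u(I) = -5/(-4) = -5*(-¼) = 5/4)
H(B) = -7/4 (H(B) = -2 + 1/4 = -2 + ¼ = -7/4)
U(t, K) = -7/4
d = -7/4 ≈ -1.7500
d*120 = -7/4*120 = -210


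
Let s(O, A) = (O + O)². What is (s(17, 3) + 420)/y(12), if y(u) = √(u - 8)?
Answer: 788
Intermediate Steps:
s(O, A) = 4*O² (s(O, A) = (2*O)² = 4*O²)
y(u) = √(-8 + u)
(s(17, 3) + 420)/y(12) = (4*17² + 420)/(√(-8 + 12)) = (4*289 + 420)/(√4) = (1156 + 420)/2 = 1576*(½) = 788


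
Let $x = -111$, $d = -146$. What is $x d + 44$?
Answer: $16250$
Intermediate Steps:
$x d + 44 = \left(-111\right) \left(-146\right) + 44 = 16206 + 44 = 16250$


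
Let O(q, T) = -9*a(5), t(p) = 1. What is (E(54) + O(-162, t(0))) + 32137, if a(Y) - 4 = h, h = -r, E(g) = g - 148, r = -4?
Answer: 31971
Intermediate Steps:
E(g) = -148 + g
h = 4 (h = -1*(-4) = 4)
a(Y) = 8 (a(Y) = 4 + 4 = 8)
O(q, T) = -72 (O(q, T) = -9*8 = -72)
(E(54) + O(-162, t(0))) + 32137 = ((-148 + 54) - 72) + 32137 = (-94 - 72) + 32137 = -166 + 32137 = 31971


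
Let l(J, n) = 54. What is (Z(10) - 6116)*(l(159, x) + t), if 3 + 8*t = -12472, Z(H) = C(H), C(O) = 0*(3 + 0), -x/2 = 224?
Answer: 18413747/2 ≈ 9.2069e+6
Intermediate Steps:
x = -448 (x = -2*224 = -448)
C(O) = 0 (C(O) = 0*3 = 0)
Z(H) = 0
t = -12475/8 (t = -3/8 + (⅛)*(-12472) = -3/8 - 1559 = -12475/8 ≈ -1559.4)
(Z(10) - 6116)*(l(159, x) + t) = (0 - 6116)*(54 - 12475/8) = -6116*(-12043/8) = 18413747/2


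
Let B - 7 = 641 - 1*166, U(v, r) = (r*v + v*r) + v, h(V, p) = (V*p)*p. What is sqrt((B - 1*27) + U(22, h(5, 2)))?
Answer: sqrt(1357) ≈ 36.837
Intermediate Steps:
h(V, p) = V*p**2
U(v, r) = v + 2*r*v (U(v, r) = (r*v + r*v) + v = 2*r*v + v = v + 2*r*v)
B = 482 (B = 7 + (641 - 1*166) = 7 + (641 - 166) = 7 + 475 = 482)
sqrt((B - 1*27) + U(22, h(5, 2))) = sqrt((482 - 1*27) + 22*(1 + 2*(5*2**2))) = sqrt((482 - 27) + 22*(1 + 2*(5*4))) = sqrt(455 + 22*(1 + 2*20)) = sqrt(455 + 22*(1 + 40)) = sqrt(455 + 22*41) = sqrt(455 + 902) = sqrt(1357)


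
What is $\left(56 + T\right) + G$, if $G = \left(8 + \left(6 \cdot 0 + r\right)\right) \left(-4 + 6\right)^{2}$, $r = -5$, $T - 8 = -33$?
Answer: $43$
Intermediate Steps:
$T = -25$ ($T = 8 - 33 = -25$)
$G = 12$ ($G = \left(8 + \left(6 \cdot 0 - 5\right)\right) \left(-4 + 6\right)^{2} = \left(8 + \left(0 - 5\right)\right) 2^{2} = \left(8 - 5\right) 4 = 3 \cdot 4 = 12$)
$\left(56 + T\right) + G = \left(56 - 25\right) + 12 = 31 + 12 = 43$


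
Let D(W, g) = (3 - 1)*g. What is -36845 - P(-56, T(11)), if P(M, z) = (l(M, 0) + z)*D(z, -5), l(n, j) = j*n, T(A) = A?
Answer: -36735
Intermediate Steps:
D(W, g) = 2*g
P(M, z) = -10*z (P(M, z) = (0*M + z)*(2*(-5)) = (0 + z)*(-10) = z*(-10) = -10*z)
-36845 - P(-56, T(11)) = -36845 - (-10)*11 = -36845 - 1*(-110) = -36845 + 110 = -36735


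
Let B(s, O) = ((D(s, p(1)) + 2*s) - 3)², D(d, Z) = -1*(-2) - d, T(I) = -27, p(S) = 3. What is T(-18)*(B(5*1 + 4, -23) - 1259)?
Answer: 32265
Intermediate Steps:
D(d, Z) = 2 - d
B(s, O) = (-1 + s)² (B(s, O) = (((2 - s) + 2*s) - 3)² = ((2 + s) - 3)² = (-1 + s)²)
T(-18)*(B(5*1 + 4, -23) - 1259) = -27*((-1 + (5*1 + 4))² - 1259) = -27*((-1 + (5 + 4))² - 1259) = -27*((-1 + 9)² - 1259) = -27*(8² - 1259) = -27*(64 - 1259) = -27*(-1195) = 32265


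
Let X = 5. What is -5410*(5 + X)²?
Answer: -541000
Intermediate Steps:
-5410*(5 + X)² = -5410*(5 + 5)² = -5410*10² = -5410*100 = -541000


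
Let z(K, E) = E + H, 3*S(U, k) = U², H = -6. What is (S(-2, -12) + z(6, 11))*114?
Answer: 722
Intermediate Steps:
S(U, k) = U²/3
z(K, E) = -6 + E (z(K, E) = E - 6 = -6 + E)
(S(-2, -12) + z(6, 11))*114 = ((⅓)*(-2)² + (-6 + 11))*114 = ((⅓)*4 + 5)*114 = (4/3 + 5)*114 = (19/3)*114 = 722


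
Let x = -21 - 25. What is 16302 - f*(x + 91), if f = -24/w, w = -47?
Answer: 765114/47 ≈ 16279.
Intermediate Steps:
x = -46
f = 24/47 (f = -24/(-47) = -24*(-1/47) = 24/47 ≈ 0.51064)
16302 - f*(x + 91) = 16302 - 24*(-46 + 91)/47 = 16302 - 24*45/47 = 16302 - 1*1080/47 = 16302 - 1080/47 = 765114/47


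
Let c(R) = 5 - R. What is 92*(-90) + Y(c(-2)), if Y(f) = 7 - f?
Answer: -8280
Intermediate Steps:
92*(-90) + Y(c(-2)) = 92*(-90) + (7 - (5 - 1*(-2))) = -8280 + (7 - (5 + 2)) = -8280 + (7 - 1*7) = -8280 + (7 - 7) = -8280 + 0 = -8280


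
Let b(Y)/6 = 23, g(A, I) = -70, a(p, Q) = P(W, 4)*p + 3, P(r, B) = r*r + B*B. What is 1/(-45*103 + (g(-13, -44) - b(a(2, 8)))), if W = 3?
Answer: -1/4843 ≈ -0.00020648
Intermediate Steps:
P(r, B) = B² + r² (P(r, B) = r² + B² = B² + r²)
a(p, Q) = 3 + 25*p (a(p, Q) = (4² + 3²)*p + 3 = (16 + 9)*p + 3 = 25*p + 3 = 3 + 25*p)
b(Y) = 138 (b(Y) = 6*23 = 138)
1/(-45*103 + (g(-13, -44) - b(a(2, 8)))) = 1/(-45*103 + (-70 - 1*138)) = 1/(-4635 + (-70 - 138)) = 1/(-4635 - 208) = 1/(-4843) = -1/4843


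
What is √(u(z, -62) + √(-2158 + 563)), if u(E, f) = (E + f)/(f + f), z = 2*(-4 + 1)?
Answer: √(527 + 961*I*√1595)/31 ≈ 4.4994 + 4.4381*I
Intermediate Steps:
z = -6 (z = 2*(-3) = -6)
u(E, f) = (E + f)/(2*f) (u(E, f) = (E + f)/((2*f)) = (E + f)*(1/(2*f)) = (E + f)/(2*f))
√(u(z, -62) + √(-2158 + 563)) = √((½)*(-6 - 62)/(-62) + √(-2158 + 563)) = √((½)*(-1/62)*(-68) + √(-1595)) = √(17/31 + I*√1595)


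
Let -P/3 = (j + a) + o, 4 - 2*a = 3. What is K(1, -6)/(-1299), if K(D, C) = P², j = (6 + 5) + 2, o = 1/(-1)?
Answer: -1875/1732 ≈ -1.0826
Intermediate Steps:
a = ½ (a = 2 - ½*3 = 2 - 3/2 = ½ ≈ 0.50000)
o = -1
j = 13 (j = 11 + 2 = 13)
P = -75/2 (P = -3*((13 + ½) - 1) = -3*(27/2 - 1) = -3*25/2 = -75/2 ≈ -37.500)
K(D, C) = 5625/4 (K(D, C) = (-75/2)² = 5625/4)
K(1, -6)/(-1299) = (5625/4)/(-1299) = -1/1299*5625/4 = -1875/1732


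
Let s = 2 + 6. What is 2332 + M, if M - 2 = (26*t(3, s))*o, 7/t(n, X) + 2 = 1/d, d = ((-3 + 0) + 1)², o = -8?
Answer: 3166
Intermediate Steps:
d = 4 (d = (-3 + 1)² = (-2)² = 4)
s = 8
t(n, X) = -4 (t(n, X) = 7/(-2 + 1/4) = 7/(-2 + ¼) = 7/(-7/4) = 7*(-4/7) = -4)
M = 834 (M = 2 + (26*(-4))*(-8) = 2 - 104*(-8) = 2 + 832 = 834)
2332 + M = 2332 + 834 = 3166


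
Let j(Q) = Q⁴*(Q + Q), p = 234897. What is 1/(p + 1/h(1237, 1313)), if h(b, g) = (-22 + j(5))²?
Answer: 38787984/9111181077649 ≈ 4.2572e-6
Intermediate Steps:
j(Q) = 2*Q⁵ (j(Q) = Q⁴*(2*Q) = 2*Q⁵)
h(b, g) = 38787984 (h(b, g) = (-22 + 2*5⁵)² = (-22 + 2*3125)² = (-22 + 6250)² = 6228² = 38787984)
1/(p + 1/h(1237, 1313)) = 1/(234897 + 1/38787984) = 1/(9111181077649/38787984) = 38787984/9111181077649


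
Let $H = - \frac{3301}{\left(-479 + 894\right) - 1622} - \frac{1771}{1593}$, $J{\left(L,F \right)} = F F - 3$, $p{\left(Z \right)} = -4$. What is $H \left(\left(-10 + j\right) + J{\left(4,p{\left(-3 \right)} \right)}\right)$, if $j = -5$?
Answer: $- \frac{6241792}{1922751} \approx -3.2463$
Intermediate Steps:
$J{\left(L,F \right)} = -3 + F^{2}$ ($J{\left(L,F \right)} = F^{2} - 3 = -3 + F^{2}$)
$H = \frac{3120896}{1922751}$ ($H = - \frac{3301}{415 - 1622} - \frac{1771}{1593} = - \frac{3301}{-1207} - \frac{1771}{1593} = \left(-3301\right) \left(- \frac{1}{1207}\right) - \frac{1771}{1593} = \frac{3301}{1207} - \frac{1771}{1593} = \frac{3120896}{1922751} \approx 1.6231$)
$H \left(\left(-10 + j\right) + J{\left(4,p{\left(-3 \right)} \right)}\right) = \frac{3120896 \left(\left(-10 - 5\right) - \left(3 - \left(-4\right)^{2}\right)\right)}{1922751} = \frac{3120896 \left(-15 + \left(-3 + 16\right)\right)}{1922751} = \frac{3120896 \left(-15 + 13\right)}{1922751} = \frac{3120896}{1922751} \left(-2\right) = - \frac{6241792}{1922751}$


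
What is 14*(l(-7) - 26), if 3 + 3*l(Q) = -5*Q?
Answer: -644/3 ≈ -214.67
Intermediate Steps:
l(Q) = -1 - 5*Q/3 (l(Q) = -1 + (-5*Q)/3 = -1 - 5*Q/3)
14*(l(-7) - 26) = 14*((-1 - 5/3*(-7)) - 26) = 14*((-1 + 35/3) - 26) = 14*(32/3 - 26) = 14*(-46/3) = -644/3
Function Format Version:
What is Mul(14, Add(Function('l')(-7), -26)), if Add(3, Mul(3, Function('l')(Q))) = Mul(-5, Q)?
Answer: Rational(-644, 3) ≈ -214.67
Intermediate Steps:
Function('l')(Q) = Add(-1, Mul(Rational(-5, 3), Q)) (Function('l')(Q) = Add(-1, Mul(Rational(1, 3), Mul(-5, Q))) = Add(-1, Mul(Rational(-5, 3), Q)))
Mul(14, Add(Function('l')(-7), -26)) = Mul(14, Add(Add(-1, Mul(Rational(-5, 3), -7)), -26)) = Mul(14, Add(Add(-1, Rational(35, 3)), -26)) = Mul(14, Add(Rational(32, 3), -26)) = Mul(14, Rational(-46, 3)) = Rational(-644, 3)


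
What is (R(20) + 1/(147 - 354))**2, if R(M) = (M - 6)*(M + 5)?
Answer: 5248857601/42849 ≈ 1.2250e+5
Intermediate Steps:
R(M) = (-6 + M)*(5 + M)
(R(20) + 1/(147 - 354))**2 = ((-30 + 20**2 - 1*20) + 1/(147 - 354))**2 = ((-30 + 400 - 20) + 1/(-207))**2 = (350 - 1/207)**2 = (72449/207)**2 = 5248857601/42849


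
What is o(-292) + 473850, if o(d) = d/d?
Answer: 473851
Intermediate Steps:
o(d) = 1
o(-292) + 473850 = 1 + 473850 = 473851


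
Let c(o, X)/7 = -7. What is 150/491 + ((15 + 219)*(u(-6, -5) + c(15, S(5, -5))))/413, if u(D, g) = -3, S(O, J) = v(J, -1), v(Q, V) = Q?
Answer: -5912538/202783 ≈ -29.157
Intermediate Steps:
S(O, J) = J
c(o, X) = -49 (c(o, X) = 7*(-7) = -49)
150/491 + ((15 + 219)*(u(-6, -5) + c(15, S(5, -5))))/413 = 150/491 + ((15 + 219)*(-3 - 49))/413 = 150*(1/491) + (234*(-52))*(1/413) = 150/491 - 12168*1/413 = 150/491 - 12168/413 = -5912538/202783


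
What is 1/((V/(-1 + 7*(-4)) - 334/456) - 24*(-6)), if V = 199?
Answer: 6612/901913 ≈ 0.0073311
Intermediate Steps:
1/((V/(-1 + 7*(-4)) - 334/456) - 24*(-6)) = 1/((199/(-1 + 7*(-4)) - 334/456) - 24*(-6)) = 1/((199/(-1 - 28) - 334*1/456) + 144) = 1/((199/(-29) - 167/228) + 144) = 1/((199*(-1/29) - 167/228) + 144) = 1/((-199/29 - 167/228) + 144) = 1/(-50215/6612 + 144) = 1/(901913/6612) = 6612/901913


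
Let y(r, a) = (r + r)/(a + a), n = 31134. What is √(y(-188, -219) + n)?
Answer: √1493258946/219 ≈ 176.45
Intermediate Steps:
y(r, a) = r/a (y(r, a) = (2*r)/((2*a)) = (2*r)*(1/(2*a)) = r/a)
√(y(-188, -219) + n) = √(-188/(-219) + 31134) = √(-188*(-1/219) + 31134) = √(188/219 + 31134) = √(6818534/219) = √1493258946/219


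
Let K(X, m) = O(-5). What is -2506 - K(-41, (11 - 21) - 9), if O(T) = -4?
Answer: -2502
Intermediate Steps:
K(X, m) = -4
-2506 - K(-41, (11 - 21) - 9) = -2506 - 1*(-4) = -2506 + 4 = -2502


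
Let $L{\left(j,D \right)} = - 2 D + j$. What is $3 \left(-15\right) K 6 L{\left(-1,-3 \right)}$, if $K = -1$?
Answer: $1350$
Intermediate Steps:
$L{\left(j,D \right)} = j - 2 D$
$3 \left(-15\right) K 6 L{\left(-1,-3 \right)} = 3 \left(-15\right) \left(-1\right) 6 \left(-1 - -6\right) = - 45 \left(- 6 \left(-1 + 6\right)\right) = - 45 \left(\left(-6\right) 5\right) = \left(-45\right) \left(-30\right) = 1350$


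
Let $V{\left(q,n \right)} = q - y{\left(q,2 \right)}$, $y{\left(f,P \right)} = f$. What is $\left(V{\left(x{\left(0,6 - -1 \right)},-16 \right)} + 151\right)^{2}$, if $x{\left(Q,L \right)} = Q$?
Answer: $22801$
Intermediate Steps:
$V{\left(q,n \right)} = 0$ ($V{\left(q,n \right)} = q - q = 0$)
$\left(V{\left(x{\left(0,6 - -1 \right)},-16 \right)} + 151\right)^{2} = \left(0 + 151\right)^{2} = 151^{2} = 22801$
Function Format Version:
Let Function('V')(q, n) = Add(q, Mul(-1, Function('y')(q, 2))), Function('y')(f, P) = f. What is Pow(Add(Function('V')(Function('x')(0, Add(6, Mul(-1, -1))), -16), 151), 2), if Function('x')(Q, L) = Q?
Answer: 22801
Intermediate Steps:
Function('V')(q, n) = 0 (Function('V')(q, n) = Add(q, Mul(-1, q)) = 0)
Pow(Add(Function('V')(Function('x')(0, Add(6, Mul(-1, -1))), -16), 151), 2) = Pow(Add(0, 151), 2) = Pow(151, 2) = 22801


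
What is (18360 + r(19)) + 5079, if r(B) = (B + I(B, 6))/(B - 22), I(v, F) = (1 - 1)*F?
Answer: 70298/3 ≈ 23433.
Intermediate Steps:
I(v, F) = 0 (I(v, F) = 0*F = 0)
r(B) = B/(-22 + B) (r(B) = (B + 0)/(B - 22) = B/(-22 + B))
(18360 + r(19)) + 5079 = (18360 + 19/(-22 + 19)) + 5079 = (18360 + 19/(-3)) + 5079 = (18360 + 19*(-⅓)) + 5079 = (18360 - 19/3) + 5079 = 55061/3 + 5079 = 70298/3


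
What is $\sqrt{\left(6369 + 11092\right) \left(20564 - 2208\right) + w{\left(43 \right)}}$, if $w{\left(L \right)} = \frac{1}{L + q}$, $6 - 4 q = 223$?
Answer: $\frac{4 \sqrt{4507229755}}{15} \approx 17903.0$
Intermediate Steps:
$q = - \frac{217}{4}$ ($q = \frac{3}{2} - \frac{223}{4} = - \frac{217}{4} \approx -54.25$)
$w{\left(L \right)} = \frac{1}{- \frac{217}{4} + L}$ ($w{\left(L \right)} = \frac{1}{L - \frac{217}{4}} = \frac{1}{- \frac{217}{4} + L}$)
$\sqrt{\left(6369 + 11092\right) \left(20564 - 2208\right) + w{\left(43 \right)}} = \sqrt{\left(6369 + 11092\right) \left(20564 - 2208\right) + \frac{4}{-217 + 4 \cdot 43}} = \sqrt{17461 \left(20564 + \left(-2697 + 489\right)\right) + \frac{4}{-217 + 172}} = \sqrt{17461 \left(20564 - 2208\right) + \frac{4}{-45}} = \sqrt{17461 \cdot 18356 + 4 \left(- \frac{1}{45}\right)} = \sqrt{320514116 - \frac{4}{45}} = \sqrt{\frac{14423135216}{45}} = \frac{4 \sqrt{4507229755}}{15}$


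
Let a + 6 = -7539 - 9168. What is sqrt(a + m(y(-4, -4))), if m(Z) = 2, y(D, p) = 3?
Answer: I*sqrt(16711) ≈ 129.27*I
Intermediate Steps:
a = -16713 (a = -6 + (-7539 - 9168) = -6 - 16707 = -16713)
sqrt(a + m(y(-4, -4))) = sqrt(-16713 + 2) = sqrt(-16711) = I*sqrt(16711)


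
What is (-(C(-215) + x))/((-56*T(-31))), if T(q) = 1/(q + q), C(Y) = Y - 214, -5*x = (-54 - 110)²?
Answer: 900271/140 ≈ 6430.5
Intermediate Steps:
x = -26896/5 (x = -(-54 - 110)²/5 = -⅕*(-164)² = -⅕*26896 = -26896/5 ≈ -5379.2)
C(Y) = -214 + Y
T(q) = 1/(2*q)
(-(C(-215) + x))/((-56*T(-31))) = (-((-214 - 215) - 26896/5))/((-28/(-31))) = (-(-429 - 26896/5))/((-28*(-1)/31)) = (-1*(-29041/5))/((-56*(-1/62))) = 29041/(5*(28/31)) = (29041/5)*(31/28) = 900271/140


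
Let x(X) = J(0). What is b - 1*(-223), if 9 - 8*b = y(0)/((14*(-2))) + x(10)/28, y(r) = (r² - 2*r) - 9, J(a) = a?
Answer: 50195/224 ≈ 224.08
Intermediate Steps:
x(X) = 0
y(r) = -9 + r² - 2*r
b = 243/224 (b = 9/8 - ((-9 + 0² - 2*0)/((14*(-2))) + 0/28)/8 = 9/8 - ((-9 + 0 + 0)/(-28) + 0*(1/28))/8 = 9/8 - (-9*(-1/28) + 0)/8 = 9/8 - (9/28 + 0)/8 = 9/8 - ⅛*9/28 = 9/8 - 9/224 = 243/224 ≈ 1.0848)
b - 1*(-223) = 243/224 - 1*(-223) = 243/224 + 223 = 50195/224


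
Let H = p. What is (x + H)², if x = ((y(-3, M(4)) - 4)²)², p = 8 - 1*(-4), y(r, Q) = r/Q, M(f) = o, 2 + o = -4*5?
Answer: 3026286806819809/54875873536 ≈ 55148.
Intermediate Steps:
o = -22 (o = -2 - 4*5 = -2 - 20 = -22)
M(f) = -22
p = 12 (p = 8 + 4 = 12)
H = 12
x = 52200625/234256 (x = ((-3/(-22) - 4)²)² = ((-3*(-1/22) - 4)²)² = ((3/22 - 4)²)² = ((-85/22)²)² = (7225/484)² = 52200625/234256 ≈ 222.84)
(x + H)² = (52200625/234256 + 12)² = (55011697/234256)² = 3026286806819809/54875873536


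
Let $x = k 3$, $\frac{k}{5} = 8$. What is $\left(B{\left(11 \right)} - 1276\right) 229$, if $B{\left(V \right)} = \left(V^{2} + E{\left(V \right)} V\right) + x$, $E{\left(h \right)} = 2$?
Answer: $-231977$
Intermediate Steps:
$k = 40$ ($k = 5 \cdot 8 = 40$)
$x = 120$ ($x = 40 \cdot 3 = 120$)
$B{\left(V \right)} = 120 + V^{2} + 2 V$ ($B{\left(V \right)} = \left(V^{2} + 2 V\right) + 120 = 120 + V^{2} + 2 V$)
$\left(B{\left(11 \right)} - 1276\right) 229 = \left(\left(120 + 11^{2} + 2 \cdot 11\right) - 1276\right) 229 = \left(\left(120 + 121 + 22\right) - 1276\right) 229 = \left(263 - 1276\right) 229 = \left(-1013\right) 229 = -231977$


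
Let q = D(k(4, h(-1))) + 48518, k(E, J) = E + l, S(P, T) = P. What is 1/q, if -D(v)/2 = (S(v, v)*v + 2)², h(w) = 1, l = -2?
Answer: 1/48446 ≈ 2.0642e-5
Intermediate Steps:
k(E, J) = -2 + E (k(E, J) = E - 2 = -2 + E)
D(v) = -2*(2 + v²)² (D(v) = -2*(v*v + 2)² = -2*(v² + 2)² = -2*(2 + v²)²)
q = 48446 (q = -2*(2 + (-2 + 4)²)² + 48518 = -2*(2 + 2²)² + 48518 = -2*(2 + 4)² + 48518 = -2*6² + 48518 = -2*36 + 48518 = -72 + 48518 = 48446)
1/q = 1/48446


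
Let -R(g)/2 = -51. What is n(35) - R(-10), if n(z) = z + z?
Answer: -32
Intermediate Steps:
R(g) = 102 (R(g) = -2*(-51) = 102)
n(z) = 2*z
n(35) - R(-10) = 2*35 - 1*102 = 70 - 102 = -32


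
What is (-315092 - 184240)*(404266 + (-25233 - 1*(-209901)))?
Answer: -294073592088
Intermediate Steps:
(-315092 - 184240)*(404266 + (-25233 - 1*(-209901))) = -499332*(404266 + (-25233 + 209901)) = -499332*(404266 + 184668) = -499332*588934 = -294073592088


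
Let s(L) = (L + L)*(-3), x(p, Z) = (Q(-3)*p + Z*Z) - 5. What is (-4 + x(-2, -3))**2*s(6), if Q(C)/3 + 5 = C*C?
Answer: -20736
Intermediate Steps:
Q(C) = -15 + 3*C**2 (Q(C) = -15 + 3*(C*C) = -15 + 3*C**2)
x(p, Z) = -5 + Z**2 + 12*p (x(p, Z) = ((-15 + 3*(-3)**2)*p + Z*Z) - 5 = ((-15 + 3*9)*p + Z**2) - 5 = ((-15 + 27)*p + Z**2) - 5 = (12*p + Z**2) - 5 = (Z**2 + 12*p) - 5 = -5 + Z**2 + 12*p)
s(L) = -6*L (s(L) = (2*L)*(-3) = -6*L)
(-4 + x(-2, -3))**2*s(6) = (-4 + (-5 + (-3)**2 + 12*(-2)))**2*(-6*6) = (-4 + (-5 + 9 - 24))**2*(-36) = (-4 - 20)**2*(-36) = (-24)**2*(-36) = 576*(-36) = -20736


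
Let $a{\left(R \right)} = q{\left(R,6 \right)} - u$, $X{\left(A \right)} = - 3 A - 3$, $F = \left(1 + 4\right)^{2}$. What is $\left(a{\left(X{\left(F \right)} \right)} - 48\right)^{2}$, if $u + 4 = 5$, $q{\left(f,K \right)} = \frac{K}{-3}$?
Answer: $2601$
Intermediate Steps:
$F = 25$ ($F = 5^{2} = 25$)
$q{\left(f,K \right)} = - \frac{K}{3}$ ($q{\left(f,K \right)} = K \left(- \frac{1}{3}\right) = - \frac{K}{3}$)
$u = 1$ ($u = -4 + 5 = 1$)
$X{\left(A \right)} = -3 - 3 A$
$a{\left(R \right)} = -3$ ($a{\left(R \right)} = \left(- \frac{1}{3}\right) 6 - 1 = -2 - 1 = -3$)
$\left(a{\left(X{\left(F \right)} \right)} - 48\right)^{2} = \left(-3 - 48\right)^{2} = \left(-51\right)^{2} = 2601$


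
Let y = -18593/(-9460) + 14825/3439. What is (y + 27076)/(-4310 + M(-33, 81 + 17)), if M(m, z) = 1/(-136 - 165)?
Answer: -6167462484869/981519556380 ≈ -6.2836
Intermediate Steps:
M(m, z) = -1/301 (M(m, z) = 1/(-301) = -1/301)
y = 204185827/32532940 (y = -18593*(-1/9460) + 14825*(1/3439) = 18593/9460 + 14825/3439 = 204185827/32532940 ≈ 6.2763)
(y + 27076)/(-4310 + M(-33, 81 + 17)) = (204185827/32532940 + 27076)/(-4310 - 1/301) = 881066069267/(32532940*(-1297311/301)) = (881066069267/32532940)*(-301/1297311) = -6167462484869/981519556380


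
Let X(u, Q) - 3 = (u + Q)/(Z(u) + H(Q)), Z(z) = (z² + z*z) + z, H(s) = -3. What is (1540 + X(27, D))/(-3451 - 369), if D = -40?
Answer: -175901/435480 ≈ -0.40392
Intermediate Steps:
Z(z) = z + 2*z² (Z(z) = (z² + z²) + z = 2*z² + z = z + 2*z²)
X(u, Q) = 3 + (Q + u)/(-3 + u*(1 + 2*u)) (X(u, Q) = 3 + (u + Q)/(u*(1 + 2*u) - 3) = 3 + (Q + u)/(-3 + u*(1 + 2*u)))
(1540 + X(27, D))/(-3451 - 369) = (1540 + (-9 - 40 + 4*27 + 6*27²)/(-3 + 27 + 2*27²))/(-3451 - 369) = (1540 + (-9 - 40 + 108 + 6*729)/(-3 + 27 + 2*729))/(-3820) = (1540 + (-9 - 40 + 108 + 4374)/(-3 + 27 + 1458))*(-1/3820) = (1540 + 4433/1482)*(-1/3820) = (1540 + (1/1482)*4433)*(-1/3820) = (1540 + 341/114)*(-1/3820) = (175901/114)*(-1/3820) = -175901/435480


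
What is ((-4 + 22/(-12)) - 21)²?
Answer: 25921/36 ≈ 720.03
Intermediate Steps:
((-4 + 22/(-12)) - 21)² = ((-4 + 22*(-1/12)) - 21)² = ((-4 - 11/6) - 21)² = (-35/6 - 21)² = (-161/6)² = 25921/36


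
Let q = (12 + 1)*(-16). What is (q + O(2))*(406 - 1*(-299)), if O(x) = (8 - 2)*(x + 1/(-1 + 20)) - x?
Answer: -2647980/19 ≈ -1.3937e+5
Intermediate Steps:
O(x) = 6/19 + 5*x (O(x) = 6*(x + 1/19) - x = 6*(1/19 + x) - x = (6/19 + 6*x) - x = 6/19 + 5*x)
q = -208 (q = 13*(-16) = -208)
(q + O(2))*(406 - 1*(-299)) = (-208 + (6/19 + 5*2))*(406 - 1*(-299)) = (-208 + (6/19 + 10))*(406 + 299) = (-208 + 196/19)*705 = -3756/19*705 = -2647980/19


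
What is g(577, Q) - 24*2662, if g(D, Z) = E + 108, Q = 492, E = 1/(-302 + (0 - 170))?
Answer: -30104161/472 ≈ -63780.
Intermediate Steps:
E = -1/472 (E = 1/(-302 - 170) = 1/(-472) = -1/472 ≈ -0.0021186)
g(D, Z) = 50975/472 (g(D, Z) = -1/472 + 108 = 50975/472)
g(577, Q) - 24*2662 = 50975/472 - 24*2662 = 50975/472 - 1*63888 = 50975/472 - 63888 = -30104161/472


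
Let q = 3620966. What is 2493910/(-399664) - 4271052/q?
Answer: -2684337260897/361792438856 ≈ -7.4195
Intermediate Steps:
2493910/(-399664) - 4271052/q = 2493910/(-399664) - 4271052/3620966 = 2493910*(-1/399664) - 4271052*1/3620966 = -1246955/199832 - 2135526/1810483 = -2684337260897/361792438856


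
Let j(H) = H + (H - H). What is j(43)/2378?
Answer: 43/2378 ≈ 0.018082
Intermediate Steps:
j(H) = H (j(H) = H + 0 = H)
j(43)/2378 = 43/2378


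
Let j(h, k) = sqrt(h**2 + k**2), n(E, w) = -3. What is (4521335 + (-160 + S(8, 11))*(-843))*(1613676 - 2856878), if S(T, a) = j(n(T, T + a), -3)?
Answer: -5788615800430 + 3144057858*sqrt(2) ≈ -5.7842e+12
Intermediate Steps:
S(T, a) = 3*sqrt(2) (S(T, a) = sqrt((-3)**2 + (-3)**2) = sqrt(9 + 9) = sqrt(18) = 3*sqrt(2))
(4521335 + (-160 + S(8, 11))*(-843))*(1613676 - 2856878) = (4521335 + (-160 + 3*sqrt(2))*(-843))*(1613676 - 2856878) = (4521335 + (134880 - 2529*sqrt(2)))*(-1243202) = (4656215 - 2529*sqrt(2))*(-1243202) = -5788615800430 + 3144057858*sqrt(2)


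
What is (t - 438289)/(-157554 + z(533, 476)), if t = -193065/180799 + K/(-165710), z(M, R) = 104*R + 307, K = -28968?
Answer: 6565626928448764/1614001037665735 ≈ 4.0679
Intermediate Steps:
z(M, R) = 307 + 104*R
t = -13377707859/14980101145 (t = -193065/180799 - 28968/(-165710) = -193065*1/180799 - 28968*(-1/165710) = -193065/180799 + 14484/82855 = -13377707859/14980101145 ≈ -0.89303)
(t - 438289)/(-157554 + z(533, 476)) = (-13377707859/14980101145 - 438289)/(-157554 + (307 + 104*476)) = -6565626928448764/(14980101145*(-157554 + (307 + 49504))) = -6565626928448764/(14980101145*(-157554 + 49811)) = -6565626928448764/14980101145/(-107743) = -6565626928448764/14980101145*(-1/107743) = 6565626928448764/1614001037665735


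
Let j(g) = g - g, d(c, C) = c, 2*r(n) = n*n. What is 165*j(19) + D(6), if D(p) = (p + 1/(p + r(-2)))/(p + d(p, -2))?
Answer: 49/96 ≈ 0.51042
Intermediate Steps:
r(n) = n²/2 (r(n) = (n*n)/2 = n²/2)
j(g) = 0
D(p) = (p + 1/(2 + p))/(2*p) (D(p) = (p + 1/(p + (½)*(-2)²))/(p + p) = (p + 1/(p + (½)*4))/((2*p)) = (p + 1/(p + 2))*(1/(2*p)) = (p + 1/(2 + p))*(1/(2*p)) = (p + 1/(2 + p))/(2*p))
165*j(19) + D(6) = 165*0 + (½)*(1 + 6² + 2*6)/(6*(2 + 6)) = 0 + (½)*(⅙)*(1 + 36 + 12)/8 = 0 + (½)*(⅙)*(⅛)*49 = 0 + 49/96 = 49/96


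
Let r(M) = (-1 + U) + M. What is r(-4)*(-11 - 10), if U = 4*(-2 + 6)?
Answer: -231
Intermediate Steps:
U = 16 (U = 4*4 = 16)
r(M) = 15 + M (r(M) = (-1 + 16) + M = 15 + M)
r(-4)*(-11 - 10) = (15 - 4)*(-11 - 10) = 11*(-21) = -231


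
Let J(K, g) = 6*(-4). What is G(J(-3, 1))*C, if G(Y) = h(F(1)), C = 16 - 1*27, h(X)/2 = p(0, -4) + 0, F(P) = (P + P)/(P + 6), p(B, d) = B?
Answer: 0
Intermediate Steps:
J(K, g) = -24
F(P) = 2*P/(6 + P) (F(P) = (2*P)/(6 + P) = 2*P/(6 + P))
h(X) = 0 (h(X) = 2*(0 + 0) = 2*0 = 0)
C = -11 (C = 16 - 27 = -11)
G(Y) = 0
G(J(-3, 1))*C = 0*(-11) = 0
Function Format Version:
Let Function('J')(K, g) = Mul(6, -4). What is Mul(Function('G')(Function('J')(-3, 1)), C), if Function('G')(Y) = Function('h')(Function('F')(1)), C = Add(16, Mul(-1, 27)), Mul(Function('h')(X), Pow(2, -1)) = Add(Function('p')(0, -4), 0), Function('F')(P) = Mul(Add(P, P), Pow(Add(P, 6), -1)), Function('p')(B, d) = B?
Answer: 0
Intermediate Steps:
Function('J')(K, g) = -24
Function('F')(P) = Mul(2, P, Pow(Add(6, P), -1)) (Function('F')(P) = Mul(Mul(2, P), Pow(Add(6, P), -1)) = Mul(2, P, Pow(Add(6, P), -1)))
Function('h')(X) = 0 (Function('h')(X) = Mul(2, Add(0, 0)) = Mul(2, 0) = 0)
C = -11 (C = Add(16, -27) = -11)
Function('G')(Y) = 0
Mul(Function('G')(Function('J')(-3, 1)), C) = Mul(0, -11) = 0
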